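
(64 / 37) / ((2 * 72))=0.01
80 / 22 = 40 / 11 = 3.64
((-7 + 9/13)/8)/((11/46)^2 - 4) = 21689/108459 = 0.20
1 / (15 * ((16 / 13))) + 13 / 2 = 1573 / 240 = 6.55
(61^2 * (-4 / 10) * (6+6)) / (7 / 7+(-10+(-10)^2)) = -89304 / 455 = -196.27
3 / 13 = 0.23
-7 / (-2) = 7 / 2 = 3.50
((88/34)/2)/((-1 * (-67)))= 22/1139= 0.02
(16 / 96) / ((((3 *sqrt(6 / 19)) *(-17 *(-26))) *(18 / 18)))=sqrt(114) / 47736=0.00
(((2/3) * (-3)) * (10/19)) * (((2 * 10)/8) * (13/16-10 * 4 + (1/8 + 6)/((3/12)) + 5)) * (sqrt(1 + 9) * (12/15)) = 775 * sqrt(10)/38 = 64.49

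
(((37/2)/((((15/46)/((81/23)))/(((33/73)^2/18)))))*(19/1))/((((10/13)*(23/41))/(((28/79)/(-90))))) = -952110159/2420698250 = -0.39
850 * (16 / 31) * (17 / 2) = 115600 / 31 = 3729.03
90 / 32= 2.81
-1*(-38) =38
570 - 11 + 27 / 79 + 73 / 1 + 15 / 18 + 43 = 320507 / 474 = 676.18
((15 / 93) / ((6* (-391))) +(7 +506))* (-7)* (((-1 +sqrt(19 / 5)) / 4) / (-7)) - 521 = -188869417 / 290904 +37308433* sqrt(95) / 1454520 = -399.24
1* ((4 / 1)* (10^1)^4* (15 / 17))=600000 / 17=35294.12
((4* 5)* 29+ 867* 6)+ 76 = 5858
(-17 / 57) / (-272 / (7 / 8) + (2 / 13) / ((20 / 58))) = 7735 / 8050509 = 0.00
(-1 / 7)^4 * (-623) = -89 / 343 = -0.26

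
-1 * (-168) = 168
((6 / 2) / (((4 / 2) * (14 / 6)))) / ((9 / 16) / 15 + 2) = 360 / 1141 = 0.32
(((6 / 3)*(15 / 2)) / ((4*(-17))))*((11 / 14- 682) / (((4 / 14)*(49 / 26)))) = 109395 / 392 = 279.07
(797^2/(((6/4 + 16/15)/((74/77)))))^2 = 1988562450489440400/35153041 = 56568717639.23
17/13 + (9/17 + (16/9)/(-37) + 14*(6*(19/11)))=146.88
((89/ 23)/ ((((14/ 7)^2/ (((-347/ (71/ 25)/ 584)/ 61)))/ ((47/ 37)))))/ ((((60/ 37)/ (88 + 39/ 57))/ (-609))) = 2482465872775/ 17684893568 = 140.37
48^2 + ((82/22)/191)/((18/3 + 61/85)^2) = 1578268269089/685012141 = 2304.00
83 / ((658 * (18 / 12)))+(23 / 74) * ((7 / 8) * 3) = 525857 / 584304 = 0.90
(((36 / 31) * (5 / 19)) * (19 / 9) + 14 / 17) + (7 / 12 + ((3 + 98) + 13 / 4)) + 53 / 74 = 6260246 / 58497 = 107.02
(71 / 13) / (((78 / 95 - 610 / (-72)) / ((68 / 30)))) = 550392 / 413179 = 1.33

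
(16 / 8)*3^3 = 54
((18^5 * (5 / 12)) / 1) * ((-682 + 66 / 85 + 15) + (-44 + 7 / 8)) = -9494232831 / 17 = -558484284.18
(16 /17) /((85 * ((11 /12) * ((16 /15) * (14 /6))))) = 108 /22253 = 0.00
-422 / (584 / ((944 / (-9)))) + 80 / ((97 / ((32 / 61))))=296324852 / 3887469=76.23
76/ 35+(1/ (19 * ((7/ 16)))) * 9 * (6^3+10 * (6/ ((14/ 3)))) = 1163548/ 4655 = 249.96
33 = 33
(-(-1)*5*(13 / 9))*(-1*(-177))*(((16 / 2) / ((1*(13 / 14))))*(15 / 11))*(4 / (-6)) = -330400 / 33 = -10012.12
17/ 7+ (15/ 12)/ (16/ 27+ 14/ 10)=23017/ 7532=3.06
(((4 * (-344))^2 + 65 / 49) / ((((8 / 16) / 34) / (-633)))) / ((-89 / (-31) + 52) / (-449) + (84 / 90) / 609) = 72537806950948436220 / 107406383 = 675358437039.52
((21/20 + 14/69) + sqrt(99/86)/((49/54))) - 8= -9311/1380 + 81 * sqrt(946)/2107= -5.56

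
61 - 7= 54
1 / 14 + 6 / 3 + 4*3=197 / 14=14.07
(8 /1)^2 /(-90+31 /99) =-6336 /8879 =-0.71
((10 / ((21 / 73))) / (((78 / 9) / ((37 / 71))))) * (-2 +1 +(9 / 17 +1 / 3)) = -13505 / 47073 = -0.29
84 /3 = 28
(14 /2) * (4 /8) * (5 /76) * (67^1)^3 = 10526705 /152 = 69254.64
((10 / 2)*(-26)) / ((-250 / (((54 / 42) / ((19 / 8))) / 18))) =0.02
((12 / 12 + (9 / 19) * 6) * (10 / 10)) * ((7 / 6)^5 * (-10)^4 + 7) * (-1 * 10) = -3835338605 / 4617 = -830699.29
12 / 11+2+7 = 10.09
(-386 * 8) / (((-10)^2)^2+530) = -1544 / 5265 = -0.29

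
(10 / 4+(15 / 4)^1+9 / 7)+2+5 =407 / 28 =14.54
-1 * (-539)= 539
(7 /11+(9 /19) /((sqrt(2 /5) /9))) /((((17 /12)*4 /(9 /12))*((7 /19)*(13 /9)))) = 1539 /9724+6561*sqrt(10) /12376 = 1.83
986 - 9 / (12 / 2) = 1969 / 2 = 984.50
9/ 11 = 0.82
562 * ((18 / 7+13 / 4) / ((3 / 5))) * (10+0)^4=1145075000 / 21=54527380.95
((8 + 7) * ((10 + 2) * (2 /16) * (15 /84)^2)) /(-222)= -375 /116032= -0.00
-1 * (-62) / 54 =1.15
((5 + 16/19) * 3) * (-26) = -8658/19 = -455.68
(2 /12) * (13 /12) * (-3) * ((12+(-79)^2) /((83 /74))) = -3007693 /996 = -3019.77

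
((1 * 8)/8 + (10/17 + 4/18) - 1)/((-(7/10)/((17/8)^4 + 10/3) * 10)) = -9037213/3290112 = -2.75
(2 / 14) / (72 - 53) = 1 / 133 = 0.01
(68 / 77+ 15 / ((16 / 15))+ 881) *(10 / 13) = 5519025 / 8008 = 689.19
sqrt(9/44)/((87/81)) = 81 * sqrt(11)/638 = 0.42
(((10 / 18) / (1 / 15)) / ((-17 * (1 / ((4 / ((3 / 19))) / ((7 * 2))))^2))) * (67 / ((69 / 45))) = -12093500 / 172431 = -70.14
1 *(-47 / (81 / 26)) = -1222 / 81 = -15.09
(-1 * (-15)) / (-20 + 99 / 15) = -75 / 67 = -1.12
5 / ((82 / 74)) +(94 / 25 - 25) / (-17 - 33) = 253021 / 51250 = 4.94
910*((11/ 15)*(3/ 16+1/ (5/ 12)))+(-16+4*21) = 71789/ 40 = 1794.72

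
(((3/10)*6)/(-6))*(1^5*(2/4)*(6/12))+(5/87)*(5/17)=-3437/59160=-0.06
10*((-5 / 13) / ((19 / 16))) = -800 / 247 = -3.24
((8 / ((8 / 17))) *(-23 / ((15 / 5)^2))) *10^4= -3910000 / 9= -434444.44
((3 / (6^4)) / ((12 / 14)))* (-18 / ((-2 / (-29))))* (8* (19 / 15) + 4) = -10759 / 1080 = -9.96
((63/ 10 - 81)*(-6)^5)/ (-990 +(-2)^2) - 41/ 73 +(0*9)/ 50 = -106109329/ 179945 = -589.68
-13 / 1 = -13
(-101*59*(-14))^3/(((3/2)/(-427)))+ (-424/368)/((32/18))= -165287830478396901.98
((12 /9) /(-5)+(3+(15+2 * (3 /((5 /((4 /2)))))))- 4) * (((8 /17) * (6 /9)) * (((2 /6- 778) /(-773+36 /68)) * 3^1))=2258344 /147735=15.29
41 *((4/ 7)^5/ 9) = 41984/ 151263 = 0.28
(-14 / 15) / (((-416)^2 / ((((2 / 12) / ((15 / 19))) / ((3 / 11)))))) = -1463 / 350438400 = -0.00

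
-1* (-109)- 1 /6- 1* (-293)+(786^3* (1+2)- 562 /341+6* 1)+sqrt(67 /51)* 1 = sqrt(3417) /51+2980537863583 /2046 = 1456763375.33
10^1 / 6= 5 / 3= 1.67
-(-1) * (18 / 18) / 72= 1 / 72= 0.01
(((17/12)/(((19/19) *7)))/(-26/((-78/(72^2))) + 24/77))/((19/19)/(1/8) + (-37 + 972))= 187/1505933280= 0.00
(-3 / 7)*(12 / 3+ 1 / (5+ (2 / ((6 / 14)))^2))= -417 / 241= -1.73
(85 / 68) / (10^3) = 1 / 800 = 0.00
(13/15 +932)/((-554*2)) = -13993/16620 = -0.84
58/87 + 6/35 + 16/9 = 824/315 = 2.62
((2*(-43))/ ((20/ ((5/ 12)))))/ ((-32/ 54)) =387/ 128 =3.02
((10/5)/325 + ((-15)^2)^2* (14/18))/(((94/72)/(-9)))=-4146188148/15275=-271436.21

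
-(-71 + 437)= -366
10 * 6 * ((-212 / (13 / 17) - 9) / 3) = -74420 / 13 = -5724.62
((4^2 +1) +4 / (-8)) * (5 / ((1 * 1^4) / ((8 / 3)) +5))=15.35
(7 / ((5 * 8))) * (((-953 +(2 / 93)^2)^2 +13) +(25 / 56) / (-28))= 106529390219803991 / 670254600960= 158938.69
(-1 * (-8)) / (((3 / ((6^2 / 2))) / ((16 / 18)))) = 128 / 3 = 42.67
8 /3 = 2.67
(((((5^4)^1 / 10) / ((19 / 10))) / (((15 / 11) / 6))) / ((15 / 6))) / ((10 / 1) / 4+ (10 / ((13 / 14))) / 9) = 51480 / 3287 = 15.66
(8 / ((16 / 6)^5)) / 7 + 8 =229619 / 28672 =8.01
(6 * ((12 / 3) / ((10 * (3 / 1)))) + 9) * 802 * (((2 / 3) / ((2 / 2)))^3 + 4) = 33767.17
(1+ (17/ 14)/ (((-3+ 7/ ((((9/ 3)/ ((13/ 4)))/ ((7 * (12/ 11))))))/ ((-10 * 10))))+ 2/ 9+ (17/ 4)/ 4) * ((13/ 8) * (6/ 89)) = 144989/ 18062016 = 0.01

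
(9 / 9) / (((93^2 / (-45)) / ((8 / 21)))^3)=-64000 / 8219171589741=-0.00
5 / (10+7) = 5 / 17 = 0.29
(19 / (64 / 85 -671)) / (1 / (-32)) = 51680 / 56971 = 0.91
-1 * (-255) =255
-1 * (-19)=19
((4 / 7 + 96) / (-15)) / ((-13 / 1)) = 52 / 105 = 0.50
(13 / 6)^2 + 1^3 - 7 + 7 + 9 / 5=1349 / 180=7.49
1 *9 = 9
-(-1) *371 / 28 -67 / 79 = 12.40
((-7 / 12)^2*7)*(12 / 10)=343 / 120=2.86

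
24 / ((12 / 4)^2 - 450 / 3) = -8 / 47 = -0.17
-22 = -22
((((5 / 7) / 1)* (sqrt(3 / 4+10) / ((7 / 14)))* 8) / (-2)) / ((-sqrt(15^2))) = 4* sqrt(43) / 21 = 1.25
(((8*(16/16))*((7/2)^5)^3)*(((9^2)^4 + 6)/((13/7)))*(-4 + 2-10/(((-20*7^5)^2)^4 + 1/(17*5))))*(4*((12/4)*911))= -587401558801824125994.36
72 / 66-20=-208 / 11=-18.91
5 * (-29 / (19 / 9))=-1305 / 19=-68.68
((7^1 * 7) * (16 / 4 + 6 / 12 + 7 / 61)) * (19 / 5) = 524153 / 610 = 859.27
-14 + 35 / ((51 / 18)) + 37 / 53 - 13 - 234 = -223402 / 901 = -247.95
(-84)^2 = 7056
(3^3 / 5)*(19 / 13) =7.89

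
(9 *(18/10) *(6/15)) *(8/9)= 144/25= 5.76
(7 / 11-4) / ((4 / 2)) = -37 / 22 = -1.68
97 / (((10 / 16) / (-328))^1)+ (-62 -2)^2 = -234048 / 5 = -46809.60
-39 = -39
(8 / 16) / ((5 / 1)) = 1 / 10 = 0.10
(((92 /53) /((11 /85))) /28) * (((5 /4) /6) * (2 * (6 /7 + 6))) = 39100 /28567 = 1.37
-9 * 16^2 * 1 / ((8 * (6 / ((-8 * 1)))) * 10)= 192 / 5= 38.40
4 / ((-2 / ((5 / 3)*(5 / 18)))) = -25 / 27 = -0.93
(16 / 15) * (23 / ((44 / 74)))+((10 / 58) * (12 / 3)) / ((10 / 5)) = 199082 / 4785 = 41.61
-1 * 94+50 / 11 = -984 / 11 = -89.45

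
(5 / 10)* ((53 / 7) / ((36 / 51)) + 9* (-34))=-24803 / 168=-147.64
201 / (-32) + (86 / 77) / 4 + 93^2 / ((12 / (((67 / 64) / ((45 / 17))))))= 279.04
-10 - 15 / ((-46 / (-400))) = -3230 / 23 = -140.43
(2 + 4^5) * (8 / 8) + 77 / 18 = 18545 / 18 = 1030.28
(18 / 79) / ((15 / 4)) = 24 / 395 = 0.06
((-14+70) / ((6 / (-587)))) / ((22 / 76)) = -624568 / 33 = -18926.30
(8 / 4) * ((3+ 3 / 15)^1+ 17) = 202 / 5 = 40.40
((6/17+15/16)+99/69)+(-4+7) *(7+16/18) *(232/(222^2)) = 2.84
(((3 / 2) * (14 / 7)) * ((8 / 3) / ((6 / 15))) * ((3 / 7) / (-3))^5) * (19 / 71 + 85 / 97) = -157560 / 115749809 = -0.00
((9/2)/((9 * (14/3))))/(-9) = -1/84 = -0.01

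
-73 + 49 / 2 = -97 / 2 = -48.50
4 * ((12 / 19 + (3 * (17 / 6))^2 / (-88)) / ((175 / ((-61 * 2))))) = 11041 / 20900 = 0.53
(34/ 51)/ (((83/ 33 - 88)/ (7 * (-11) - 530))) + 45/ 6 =69023/ 5642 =12.23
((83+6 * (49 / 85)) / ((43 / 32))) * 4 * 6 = 5644032 / 3655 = 1544.19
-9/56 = -0.16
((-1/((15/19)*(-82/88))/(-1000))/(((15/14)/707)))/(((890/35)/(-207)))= 166528901/22806250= 7.30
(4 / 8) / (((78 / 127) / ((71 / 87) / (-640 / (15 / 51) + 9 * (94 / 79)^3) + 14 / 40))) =20577646420571 / 72296524478880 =0.28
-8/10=-4/5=-0.80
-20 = -20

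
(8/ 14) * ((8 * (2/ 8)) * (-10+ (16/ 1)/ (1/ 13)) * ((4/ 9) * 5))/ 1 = 3520/ 7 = 502.86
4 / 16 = 1 / 4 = 0.25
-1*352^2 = -123904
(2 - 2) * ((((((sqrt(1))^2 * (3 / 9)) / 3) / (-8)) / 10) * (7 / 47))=0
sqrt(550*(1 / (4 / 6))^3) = 43.08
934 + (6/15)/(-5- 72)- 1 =359203/385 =932.99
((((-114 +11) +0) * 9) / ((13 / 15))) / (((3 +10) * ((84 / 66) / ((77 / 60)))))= -112167 / 1352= -82.96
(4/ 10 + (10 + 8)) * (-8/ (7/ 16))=-11776/ 35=-336.46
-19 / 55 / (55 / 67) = -0.42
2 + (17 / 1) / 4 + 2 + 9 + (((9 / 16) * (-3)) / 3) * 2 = 129 / 8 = 16.12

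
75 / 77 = 0.97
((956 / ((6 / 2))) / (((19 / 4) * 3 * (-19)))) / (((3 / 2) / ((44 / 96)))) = -10516 / 29241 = -0.36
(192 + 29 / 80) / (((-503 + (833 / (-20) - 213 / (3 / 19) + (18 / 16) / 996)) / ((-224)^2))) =-5097.03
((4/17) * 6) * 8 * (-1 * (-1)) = 192/17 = 11.29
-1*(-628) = 628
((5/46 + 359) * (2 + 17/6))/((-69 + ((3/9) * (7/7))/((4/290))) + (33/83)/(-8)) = -2742154/70909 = -38.67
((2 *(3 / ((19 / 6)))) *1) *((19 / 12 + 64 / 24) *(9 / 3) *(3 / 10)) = 1377 / 190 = 7.25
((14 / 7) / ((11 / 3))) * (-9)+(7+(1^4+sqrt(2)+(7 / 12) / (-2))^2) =17 * sqrt(2) / 12+29099 / 6336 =6.60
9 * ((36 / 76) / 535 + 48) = 4391361 / 10165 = 432.01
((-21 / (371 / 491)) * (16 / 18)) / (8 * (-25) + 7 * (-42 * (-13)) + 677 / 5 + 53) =-4910 / 757317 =-0.01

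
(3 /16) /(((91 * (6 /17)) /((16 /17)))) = 0.01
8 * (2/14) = 8/7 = 1.14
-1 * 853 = -853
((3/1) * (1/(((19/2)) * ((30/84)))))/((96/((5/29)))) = 7/4408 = 0.00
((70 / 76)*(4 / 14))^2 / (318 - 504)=-0.00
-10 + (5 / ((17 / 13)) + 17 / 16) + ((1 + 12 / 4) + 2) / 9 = -3629 / 816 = -4.45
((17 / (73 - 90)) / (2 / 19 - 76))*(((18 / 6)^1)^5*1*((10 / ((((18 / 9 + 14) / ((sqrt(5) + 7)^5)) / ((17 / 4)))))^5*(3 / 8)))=217745222748884250201125900.00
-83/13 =-6.38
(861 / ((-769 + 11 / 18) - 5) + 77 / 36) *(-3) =-513989 / 167052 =-3.08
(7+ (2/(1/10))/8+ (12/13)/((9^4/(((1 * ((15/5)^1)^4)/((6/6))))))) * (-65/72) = -33385/3888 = -8.59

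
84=84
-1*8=-8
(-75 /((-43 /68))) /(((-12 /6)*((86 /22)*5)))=-5610 /1849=-3.03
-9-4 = -13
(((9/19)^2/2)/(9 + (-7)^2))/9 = 0.00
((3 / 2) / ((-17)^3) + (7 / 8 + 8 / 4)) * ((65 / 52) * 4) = 14.37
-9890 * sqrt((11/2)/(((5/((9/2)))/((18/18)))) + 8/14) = -989 * sqrt(27055)/7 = -23239.25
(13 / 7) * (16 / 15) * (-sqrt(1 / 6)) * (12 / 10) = -208 * sqrt(6) / 525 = -0.97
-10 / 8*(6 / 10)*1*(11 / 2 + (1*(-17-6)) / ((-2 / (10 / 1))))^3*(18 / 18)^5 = -41992563 / 32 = -1312267.59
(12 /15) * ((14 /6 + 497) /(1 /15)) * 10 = 59920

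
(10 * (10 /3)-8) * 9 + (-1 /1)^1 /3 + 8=707 /3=235.67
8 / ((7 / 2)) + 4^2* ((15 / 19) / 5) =640 / 133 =4.81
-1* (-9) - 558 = -549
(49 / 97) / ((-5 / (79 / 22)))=-3871 / 10670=-0.36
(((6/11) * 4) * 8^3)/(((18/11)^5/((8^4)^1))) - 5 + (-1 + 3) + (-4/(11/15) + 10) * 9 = 84445314499/216513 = 390024.22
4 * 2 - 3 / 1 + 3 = 8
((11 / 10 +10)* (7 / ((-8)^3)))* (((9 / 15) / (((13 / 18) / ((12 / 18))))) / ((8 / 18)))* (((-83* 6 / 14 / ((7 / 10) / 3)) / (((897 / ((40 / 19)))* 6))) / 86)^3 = 0.00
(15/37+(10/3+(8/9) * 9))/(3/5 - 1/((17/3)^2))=1882835/91242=20.64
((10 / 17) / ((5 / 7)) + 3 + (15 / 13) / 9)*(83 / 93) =217460 / 61659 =3.53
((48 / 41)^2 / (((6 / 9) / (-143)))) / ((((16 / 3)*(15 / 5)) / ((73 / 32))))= -281853 / 6724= -41.92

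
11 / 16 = 0.69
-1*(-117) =117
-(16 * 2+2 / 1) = -34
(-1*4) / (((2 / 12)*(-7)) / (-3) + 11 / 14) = -126 / 37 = -3.41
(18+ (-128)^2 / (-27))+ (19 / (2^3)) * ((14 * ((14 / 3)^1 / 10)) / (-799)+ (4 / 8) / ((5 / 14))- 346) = -1214352139 / 862920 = -1407.26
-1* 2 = -2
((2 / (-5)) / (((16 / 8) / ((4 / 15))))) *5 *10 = -8 / 3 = -2.67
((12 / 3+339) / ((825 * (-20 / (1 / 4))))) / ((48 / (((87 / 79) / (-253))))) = 9947 / 21106272000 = 0.00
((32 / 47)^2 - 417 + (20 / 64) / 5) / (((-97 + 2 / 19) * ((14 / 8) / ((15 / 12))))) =1398386225 / 455478128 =3.07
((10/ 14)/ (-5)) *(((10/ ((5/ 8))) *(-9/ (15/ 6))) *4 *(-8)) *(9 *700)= -1658880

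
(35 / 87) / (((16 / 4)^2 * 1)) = 35 / 1392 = 0.03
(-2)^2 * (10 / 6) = 20 / 3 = 6.67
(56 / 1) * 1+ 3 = 59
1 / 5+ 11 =56 / 5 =11.20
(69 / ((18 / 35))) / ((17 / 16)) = 6440 / 51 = 126.27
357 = 357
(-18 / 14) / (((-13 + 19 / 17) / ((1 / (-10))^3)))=-153 / 1414000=-0.00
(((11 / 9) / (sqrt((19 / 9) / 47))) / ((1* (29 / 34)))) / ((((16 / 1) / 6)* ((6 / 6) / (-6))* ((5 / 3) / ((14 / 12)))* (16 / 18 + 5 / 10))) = -35343* sqrt(893) / 137750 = -7.67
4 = 4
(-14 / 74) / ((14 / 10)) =-5 / 37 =-0.14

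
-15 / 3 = -5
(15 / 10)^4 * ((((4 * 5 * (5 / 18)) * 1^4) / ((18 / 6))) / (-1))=-75 / 8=-9.38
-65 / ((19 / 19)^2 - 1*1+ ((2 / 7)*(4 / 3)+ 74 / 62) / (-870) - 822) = 7362810 / 93111433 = 0.08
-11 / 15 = -0.73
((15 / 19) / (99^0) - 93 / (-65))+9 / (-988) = 2.21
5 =5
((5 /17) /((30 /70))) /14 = 5 /102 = 0.05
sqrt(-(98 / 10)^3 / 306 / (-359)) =343* sqrt(61030) / 915450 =0.09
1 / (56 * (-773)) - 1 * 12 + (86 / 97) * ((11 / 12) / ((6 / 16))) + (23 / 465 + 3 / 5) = -53791449059 / 5857515720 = -9.18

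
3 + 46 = 49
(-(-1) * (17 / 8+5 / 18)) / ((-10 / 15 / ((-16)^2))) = -2768 / 3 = -922.67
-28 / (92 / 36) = -252 / 23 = -10.96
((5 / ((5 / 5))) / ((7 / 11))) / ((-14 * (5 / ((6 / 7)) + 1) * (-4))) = 0.02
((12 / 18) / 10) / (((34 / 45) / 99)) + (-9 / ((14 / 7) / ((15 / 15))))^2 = 1971 / 68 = 28.99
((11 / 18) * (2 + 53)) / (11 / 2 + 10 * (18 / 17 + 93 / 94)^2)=386232605 / 545265504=0.71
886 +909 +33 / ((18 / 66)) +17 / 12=23009 / 12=1917.42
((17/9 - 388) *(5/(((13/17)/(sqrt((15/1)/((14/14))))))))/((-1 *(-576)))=-295375 *sqrt(15)/67392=-16.98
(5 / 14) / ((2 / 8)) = 10 / 7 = 1.43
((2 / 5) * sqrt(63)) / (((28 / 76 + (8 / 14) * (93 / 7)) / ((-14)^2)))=1094856 * sqrt(7) / 37055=78.17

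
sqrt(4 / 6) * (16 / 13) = 16 * sqrt(6) / 39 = 1.00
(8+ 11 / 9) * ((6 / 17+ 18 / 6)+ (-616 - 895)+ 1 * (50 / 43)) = -10155880 / 731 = -13893.13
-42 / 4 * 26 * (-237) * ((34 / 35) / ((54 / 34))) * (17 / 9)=10091302 / 135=74750.39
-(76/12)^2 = -361/9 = -40.11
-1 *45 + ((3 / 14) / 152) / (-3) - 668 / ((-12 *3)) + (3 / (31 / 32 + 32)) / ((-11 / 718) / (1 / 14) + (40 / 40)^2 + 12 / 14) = -22928018669 / 868830480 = -26.39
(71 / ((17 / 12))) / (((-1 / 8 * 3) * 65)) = -2272 / 1105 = -2.06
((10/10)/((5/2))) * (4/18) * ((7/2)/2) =7/45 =0.16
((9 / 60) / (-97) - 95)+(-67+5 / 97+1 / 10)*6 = -962419 / 1940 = -496.09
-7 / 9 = -0.78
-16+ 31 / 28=-417 / 28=-14.89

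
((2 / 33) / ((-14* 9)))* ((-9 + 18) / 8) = -1 / 1848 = -0.00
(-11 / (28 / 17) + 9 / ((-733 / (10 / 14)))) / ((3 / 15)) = -686255 / 20524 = -33.44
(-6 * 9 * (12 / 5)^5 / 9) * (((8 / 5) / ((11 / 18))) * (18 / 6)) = -644972544 / 171875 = -3752.57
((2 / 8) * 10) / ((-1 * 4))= -5 / 8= -0.62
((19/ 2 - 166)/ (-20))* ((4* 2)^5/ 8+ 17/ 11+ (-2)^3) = 2816061/ 88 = 32000.69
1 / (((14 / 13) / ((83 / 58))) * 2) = 1079 / 1624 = 0.66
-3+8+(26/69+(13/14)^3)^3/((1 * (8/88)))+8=210117297247666211/6787339817965056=30.96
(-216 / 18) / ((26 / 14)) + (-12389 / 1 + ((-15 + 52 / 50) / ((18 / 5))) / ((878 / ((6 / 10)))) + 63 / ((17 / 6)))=-12373.23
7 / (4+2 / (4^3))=224 / 129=1.74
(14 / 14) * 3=3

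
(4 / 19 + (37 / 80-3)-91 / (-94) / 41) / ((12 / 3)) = -6746639 / 11716160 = -0.58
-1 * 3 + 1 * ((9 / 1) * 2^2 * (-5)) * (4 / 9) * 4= -323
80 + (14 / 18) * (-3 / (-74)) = 17767 / 222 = 80.03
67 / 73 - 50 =-3583 / 73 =-49.08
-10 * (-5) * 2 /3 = 33.33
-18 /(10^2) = -9 /50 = -0.18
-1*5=-5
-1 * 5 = -5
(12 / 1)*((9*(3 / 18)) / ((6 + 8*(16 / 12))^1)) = 27 / 25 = 1.08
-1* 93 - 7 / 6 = -94.17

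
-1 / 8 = -0.12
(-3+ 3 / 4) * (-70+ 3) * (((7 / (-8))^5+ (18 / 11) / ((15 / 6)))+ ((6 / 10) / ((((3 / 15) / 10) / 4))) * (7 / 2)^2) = 1597677481989 / 7208960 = 221623.85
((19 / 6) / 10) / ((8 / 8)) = 19 / 60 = 0.32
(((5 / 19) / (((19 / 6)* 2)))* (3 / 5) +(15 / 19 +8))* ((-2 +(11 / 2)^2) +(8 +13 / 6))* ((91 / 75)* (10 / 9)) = 66744041 / 146205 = 456.51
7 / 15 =0.47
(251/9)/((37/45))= 1255/37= 33.92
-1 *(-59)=59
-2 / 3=-0.67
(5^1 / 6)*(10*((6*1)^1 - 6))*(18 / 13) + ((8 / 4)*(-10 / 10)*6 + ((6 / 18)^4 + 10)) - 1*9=-890 / 81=-10.99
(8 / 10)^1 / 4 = 1 / 5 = 0.20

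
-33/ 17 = -1.94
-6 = -6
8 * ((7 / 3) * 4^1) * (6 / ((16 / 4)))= 112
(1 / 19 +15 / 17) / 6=151 / 969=0.16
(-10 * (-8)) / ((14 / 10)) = 400 / 7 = 57.14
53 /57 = 0.93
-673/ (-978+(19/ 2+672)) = 1346/ 593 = 2.27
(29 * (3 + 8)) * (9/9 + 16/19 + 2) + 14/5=116701/95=1228.43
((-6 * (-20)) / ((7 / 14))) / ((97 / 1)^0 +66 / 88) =960 / 7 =137.14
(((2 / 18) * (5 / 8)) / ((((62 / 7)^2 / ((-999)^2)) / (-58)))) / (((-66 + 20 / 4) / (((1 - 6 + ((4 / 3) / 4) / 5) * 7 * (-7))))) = 95226778899 / 468968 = 203056.03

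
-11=-11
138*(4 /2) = 276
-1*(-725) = 725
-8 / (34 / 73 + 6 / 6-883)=73 / 8044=0.01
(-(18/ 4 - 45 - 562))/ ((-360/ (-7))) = 1687/ 144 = 11.72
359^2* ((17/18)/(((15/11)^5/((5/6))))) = 352859036827/16402500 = 21512.52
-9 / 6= -3 / 2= -1.50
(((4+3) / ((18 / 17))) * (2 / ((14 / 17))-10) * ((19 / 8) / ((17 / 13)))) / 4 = -13091 / 576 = -22.73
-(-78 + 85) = -7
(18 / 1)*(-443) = -7974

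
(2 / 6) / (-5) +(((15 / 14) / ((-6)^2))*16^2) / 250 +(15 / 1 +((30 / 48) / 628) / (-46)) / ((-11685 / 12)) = -1219130851 / 23628939600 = -0.05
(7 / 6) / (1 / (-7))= -49 / 6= -8.17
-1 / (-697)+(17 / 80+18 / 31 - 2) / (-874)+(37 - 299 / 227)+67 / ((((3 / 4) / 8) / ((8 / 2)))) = 2977792254564401 / 1028828540640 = 2894.35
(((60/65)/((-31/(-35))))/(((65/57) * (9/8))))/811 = 4256/4248829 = 0.00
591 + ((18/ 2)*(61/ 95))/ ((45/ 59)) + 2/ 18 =2559391/ 4275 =598.69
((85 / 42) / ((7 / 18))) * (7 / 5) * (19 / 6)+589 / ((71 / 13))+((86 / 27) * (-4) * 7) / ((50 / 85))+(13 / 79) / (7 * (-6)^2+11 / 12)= -20.70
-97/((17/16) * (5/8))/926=-6208/39355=-0.16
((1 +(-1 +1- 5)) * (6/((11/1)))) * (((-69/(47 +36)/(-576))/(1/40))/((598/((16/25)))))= -8/59345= -0.00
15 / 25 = 0.60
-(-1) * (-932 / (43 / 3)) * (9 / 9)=-2796 / 43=-65.02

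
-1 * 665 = -665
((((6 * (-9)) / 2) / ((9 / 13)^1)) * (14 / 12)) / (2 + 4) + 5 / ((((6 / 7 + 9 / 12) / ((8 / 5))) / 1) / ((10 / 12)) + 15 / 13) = -5005 / 916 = -5.46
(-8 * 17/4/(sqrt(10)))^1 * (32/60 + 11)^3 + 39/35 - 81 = -88021189 * sqrt(10)/16875 - 2796/35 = -16574.55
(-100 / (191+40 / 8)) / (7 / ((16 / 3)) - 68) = 400 / 52283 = 0.01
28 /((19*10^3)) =7 /4750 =0.00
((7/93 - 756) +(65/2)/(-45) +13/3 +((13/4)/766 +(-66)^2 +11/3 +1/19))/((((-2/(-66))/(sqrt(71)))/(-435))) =-93455044347335 * sqrt(71)/1804696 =-436342852.61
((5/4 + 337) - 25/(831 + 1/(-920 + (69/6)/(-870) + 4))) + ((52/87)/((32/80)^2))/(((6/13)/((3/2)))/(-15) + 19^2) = 3657960668401587271/10815001063580028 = 338.23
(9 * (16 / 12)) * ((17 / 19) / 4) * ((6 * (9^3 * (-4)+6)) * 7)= -6233220 / 19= -328064.21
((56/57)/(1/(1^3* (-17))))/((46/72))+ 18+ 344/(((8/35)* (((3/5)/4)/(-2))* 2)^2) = 1150916728/3933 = 292630.75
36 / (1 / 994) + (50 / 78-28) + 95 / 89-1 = 124111535 / 3471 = 35756.71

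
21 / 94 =0.22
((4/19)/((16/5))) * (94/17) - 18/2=-5579/646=-8.64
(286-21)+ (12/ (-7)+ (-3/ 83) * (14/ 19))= 2906117/ 11039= 263.26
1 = 1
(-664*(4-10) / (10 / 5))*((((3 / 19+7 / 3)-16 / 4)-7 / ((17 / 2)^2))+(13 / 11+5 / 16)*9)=2849920453 / 120802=23591.67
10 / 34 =5 / 17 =0.29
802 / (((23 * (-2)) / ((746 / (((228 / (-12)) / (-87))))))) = -26025702 / 437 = -59555.38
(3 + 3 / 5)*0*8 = 0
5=5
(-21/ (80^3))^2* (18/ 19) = 3969/ 2490368000000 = 0.00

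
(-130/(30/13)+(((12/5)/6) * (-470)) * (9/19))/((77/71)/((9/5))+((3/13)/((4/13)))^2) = -28242096/226309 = -124.79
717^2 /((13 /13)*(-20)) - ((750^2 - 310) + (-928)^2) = -28981569 /20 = -1449078.45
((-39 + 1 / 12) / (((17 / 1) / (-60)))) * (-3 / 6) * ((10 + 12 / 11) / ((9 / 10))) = -1424350 / 1683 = -846.32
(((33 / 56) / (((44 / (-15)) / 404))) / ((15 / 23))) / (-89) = 1.40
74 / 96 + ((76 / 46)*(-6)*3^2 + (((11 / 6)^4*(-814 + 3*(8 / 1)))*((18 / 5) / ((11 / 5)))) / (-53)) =32842985 / 175536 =187.10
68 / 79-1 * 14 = -1038 / 79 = -13.14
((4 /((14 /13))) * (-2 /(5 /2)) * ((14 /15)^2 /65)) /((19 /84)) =-6272 /35625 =-0.18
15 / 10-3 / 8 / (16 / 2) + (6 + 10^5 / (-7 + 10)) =6401431 / 192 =33340.79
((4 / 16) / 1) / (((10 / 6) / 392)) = 294 / 5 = 58.80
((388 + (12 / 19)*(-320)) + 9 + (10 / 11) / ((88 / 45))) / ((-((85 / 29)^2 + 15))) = -1510879207 / 182448640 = -8.28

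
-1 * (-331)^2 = -109561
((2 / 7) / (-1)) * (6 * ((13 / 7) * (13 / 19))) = -2.18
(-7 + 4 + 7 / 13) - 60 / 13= -92 / 13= -7.08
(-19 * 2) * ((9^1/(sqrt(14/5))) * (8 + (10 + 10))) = -5722.75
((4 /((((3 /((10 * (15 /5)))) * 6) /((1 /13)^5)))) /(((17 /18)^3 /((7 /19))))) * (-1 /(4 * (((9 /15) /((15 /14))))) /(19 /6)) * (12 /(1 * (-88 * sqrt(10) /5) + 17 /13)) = 14580000 /2598360593833121 + 256608000 * sqrt(10) /3397856161166389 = 0.00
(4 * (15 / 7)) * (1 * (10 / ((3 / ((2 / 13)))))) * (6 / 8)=300 / 91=3.30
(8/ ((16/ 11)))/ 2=11/ 4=2.75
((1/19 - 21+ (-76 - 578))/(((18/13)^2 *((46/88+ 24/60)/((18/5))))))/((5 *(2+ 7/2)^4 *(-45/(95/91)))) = 0.01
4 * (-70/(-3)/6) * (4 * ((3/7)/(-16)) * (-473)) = 788.33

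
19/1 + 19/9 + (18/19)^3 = 1355698/61731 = 21.96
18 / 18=1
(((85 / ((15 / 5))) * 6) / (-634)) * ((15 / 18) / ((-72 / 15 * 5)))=425 / 45648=0.01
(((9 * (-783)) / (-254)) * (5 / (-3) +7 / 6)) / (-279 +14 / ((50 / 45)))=3915 / 75184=0.05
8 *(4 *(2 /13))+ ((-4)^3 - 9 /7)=-5493 /91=-60.36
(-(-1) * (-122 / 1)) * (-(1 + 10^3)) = 122122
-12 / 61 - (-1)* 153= 9321 / 61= 152.80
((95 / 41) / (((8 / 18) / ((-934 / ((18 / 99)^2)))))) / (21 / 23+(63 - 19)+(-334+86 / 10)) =617338975 / 1175552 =525.15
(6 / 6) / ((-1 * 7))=-1 / 7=-0.14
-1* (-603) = 603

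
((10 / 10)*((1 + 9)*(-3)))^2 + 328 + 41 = 1269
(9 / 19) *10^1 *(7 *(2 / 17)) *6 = 7560 / 323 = 23.41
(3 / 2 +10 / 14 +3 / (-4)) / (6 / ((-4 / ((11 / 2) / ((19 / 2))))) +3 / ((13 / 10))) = 10127 / 9954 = 1.02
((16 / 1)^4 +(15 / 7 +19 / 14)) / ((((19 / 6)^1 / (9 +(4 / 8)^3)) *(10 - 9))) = 28706301 / 152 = 188857.24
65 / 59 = 1.10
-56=-56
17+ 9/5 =18.80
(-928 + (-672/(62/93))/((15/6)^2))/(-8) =3404/25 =136.16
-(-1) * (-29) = -29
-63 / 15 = -21 / 5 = -4.20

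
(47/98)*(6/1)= 141/49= 2.88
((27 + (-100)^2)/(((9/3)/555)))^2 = 3441006450025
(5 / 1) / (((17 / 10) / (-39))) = -114.71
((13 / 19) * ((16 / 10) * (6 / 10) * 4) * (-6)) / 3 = -2496 / 475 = -5.25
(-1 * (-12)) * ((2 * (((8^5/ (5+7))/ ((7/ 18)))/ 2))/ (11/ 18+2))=10616832/ 329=32270.01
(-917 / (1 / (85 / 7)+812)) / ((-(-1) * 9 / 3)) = -11135 / 29583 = -0.38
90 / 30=3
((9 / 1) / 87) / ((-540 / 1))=-1 / 5220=-0.00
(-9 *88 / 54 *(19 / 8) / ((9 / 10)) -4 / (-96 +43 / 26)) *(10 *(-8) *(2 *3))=409692320 / 22077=18557.43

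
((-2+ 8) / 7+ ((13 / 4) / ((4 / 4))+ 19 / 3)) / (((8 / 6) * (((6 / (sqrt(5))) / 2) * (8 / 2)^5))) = 877 * sqrt(5) / 344064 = 0.01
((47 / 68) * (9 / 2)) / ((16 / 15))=6345 / 2176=2.92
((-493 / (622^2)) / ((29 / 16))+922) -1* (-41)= 93142255 / 96721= 963.00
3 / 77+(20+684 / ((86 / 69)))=1883395 / 3311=568.83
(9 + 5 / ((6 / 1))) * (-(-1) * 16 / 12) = 13.11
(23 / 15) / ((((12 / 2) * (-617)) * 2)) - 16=-1776983 / 111060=-16.00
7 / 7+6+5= 12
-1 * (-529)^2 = -279841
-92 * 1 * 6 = -552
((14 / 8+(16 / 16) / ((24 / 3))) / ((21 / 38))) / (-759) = -95 / 21252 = -0.00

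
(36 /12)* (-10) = -30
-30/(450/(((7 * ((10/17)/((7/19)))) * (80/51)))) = -3040/2601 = -1.17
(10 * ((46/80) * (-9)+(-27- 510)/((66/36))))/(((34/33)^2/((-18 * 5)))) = 584304435/2312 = 252726.83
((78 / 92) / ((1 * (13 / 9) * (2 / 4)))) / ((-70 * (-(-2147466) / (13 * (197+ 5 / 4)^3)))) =-58345239069 / 73758298880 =-0.79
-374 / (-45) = 374 / 45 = 8.31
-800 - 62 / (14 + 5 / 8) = -94096 / 117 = -804.24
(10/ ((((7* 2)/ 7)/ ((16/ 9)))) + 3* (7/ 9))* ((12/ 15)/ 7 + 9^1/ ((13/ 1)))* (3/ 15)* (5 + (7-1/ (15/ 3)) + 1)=2372288/ 102375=23.17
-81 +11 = -70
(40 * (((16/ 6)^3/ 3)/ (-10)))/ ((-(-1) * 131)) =-0.19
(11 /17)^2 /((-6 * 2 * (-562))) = 121 /1949016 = 0.00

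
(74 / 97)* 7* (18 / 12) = 777 / 97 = 8.01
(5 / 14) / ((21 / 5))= 25 / 294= 0.09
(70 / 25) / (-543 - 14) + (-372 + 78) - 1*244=-1498344 / 2785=-538.01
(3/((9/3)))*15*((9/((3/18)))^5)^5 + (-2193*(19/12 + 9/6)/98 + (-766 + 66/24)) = 120011073809175424844913432383890331821795902879/392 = 306150698492794451134983200000000000000000000.00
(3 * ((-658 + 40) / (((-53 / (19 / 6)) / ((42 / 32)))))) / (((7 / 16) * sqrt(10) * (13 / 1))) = 17613 * sqrt(10) / 6890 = 8.08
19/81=0.23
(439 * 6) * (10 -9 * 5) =-92190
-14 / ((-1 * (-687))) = -14 / 687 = -0.02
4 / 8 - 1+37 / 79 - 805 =-127195 / 158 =-805.03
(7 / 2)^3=343 / 8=42.88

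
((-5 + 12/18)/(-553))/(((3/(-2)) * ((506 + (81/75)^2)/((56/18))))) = -5000/156026817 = -0.00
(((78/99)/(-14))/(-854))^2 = 169/38917031076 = 0.00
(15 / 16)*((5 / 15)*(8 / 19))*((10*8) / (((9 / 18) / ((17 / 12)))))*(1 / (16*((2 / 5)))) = 2125 / 456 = 4.66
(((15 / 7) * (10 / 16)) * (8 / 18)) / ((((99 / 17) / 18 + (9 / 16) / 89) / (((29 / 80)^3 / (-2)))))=-36900557 / 858547200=-0.04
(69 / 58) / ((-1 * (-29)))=69 / 1682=0.04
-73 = -73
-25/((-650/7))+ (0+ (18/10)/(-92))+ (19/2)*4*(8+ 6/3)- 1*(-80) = 2752293/5980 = 460.25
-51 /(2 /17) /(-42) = 289 /28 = 10.32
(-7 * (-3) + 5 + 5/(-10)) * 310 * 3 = 23715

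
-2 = -2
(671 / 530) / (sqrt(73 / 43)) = 671 * sqrt(3139) / 38690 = 0.97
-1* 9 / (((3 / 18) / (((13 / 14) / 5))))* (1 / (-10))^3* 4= 0.04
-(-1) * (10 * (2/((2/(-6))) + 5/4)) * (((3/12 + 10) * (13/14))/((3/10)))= -1506.99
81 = 81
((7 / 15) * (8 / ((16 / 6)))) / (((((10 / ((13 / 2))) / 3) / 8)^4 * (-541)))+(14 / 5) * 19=-169164142 / 1690625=-100.06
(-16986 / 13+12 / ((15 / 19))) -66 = -88232 / 65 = -1357.42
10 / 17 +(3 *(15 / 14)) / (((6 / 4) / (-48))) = -12170 / 119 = -102.27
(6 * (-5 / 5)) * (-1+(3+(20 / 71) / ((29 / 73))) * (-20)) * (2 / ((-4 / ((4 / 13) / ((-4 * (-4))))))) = -464397 / 107068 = -4.34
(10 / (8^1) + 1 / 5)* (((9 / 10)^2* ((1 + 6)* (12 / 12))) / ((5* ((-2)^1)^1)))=-16443 / 20000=-0.82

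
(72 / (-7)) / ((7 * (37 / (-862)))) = 62064 / 1813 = 34.23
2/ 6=1/ 3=0.33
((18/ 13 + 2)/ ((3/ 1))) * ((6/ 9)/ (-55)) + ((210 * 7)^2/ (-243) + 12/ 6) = -8890.61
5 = 5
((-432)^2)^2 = 34828517376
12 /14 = 0.86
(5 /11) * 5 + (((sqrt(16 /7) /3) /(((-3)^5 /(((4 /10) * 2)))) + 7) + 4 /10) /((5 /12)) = 5509 /275 -64 * sqrt(7) /42525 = 20.03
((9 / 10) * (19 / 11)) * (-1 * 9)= -1539 / 110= -13.99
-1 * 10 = -10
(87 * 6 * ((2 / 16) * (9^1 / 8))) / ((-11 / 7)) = -16443 / 352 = -46.71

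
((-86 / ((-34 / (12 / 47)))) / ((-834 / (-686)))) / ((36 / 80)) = 1179920 / 999549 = 1.18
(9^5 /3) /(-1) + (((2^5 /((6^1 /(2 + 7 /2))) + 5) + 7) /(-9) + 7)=-531376 /27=-19680.59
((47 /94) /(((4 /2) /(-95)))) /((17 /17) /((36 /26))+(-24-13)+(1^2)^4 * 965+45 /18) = -855 /33524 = -0.03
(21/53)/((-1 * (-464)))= 21/24592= 0.00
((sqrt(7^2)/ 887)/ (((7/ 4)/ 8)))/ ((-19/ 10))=-320/ 16853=-0.02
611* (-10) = -6110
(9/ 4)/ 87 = 3/ 116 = 0.03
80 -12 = 68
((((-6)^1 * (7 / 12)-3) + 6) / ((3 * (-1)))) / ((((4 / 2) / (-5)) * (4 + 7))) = -5 / 132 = -0.04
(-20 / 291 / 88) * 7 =-35 / 6402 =-0.01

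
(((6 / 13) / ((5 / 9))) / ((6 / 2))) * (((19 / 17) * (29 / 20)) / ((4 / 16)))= 9918 / 5525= 1.80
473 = 473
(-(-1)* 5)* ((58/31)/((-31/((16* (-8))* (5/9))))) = 185600/8649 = 21.46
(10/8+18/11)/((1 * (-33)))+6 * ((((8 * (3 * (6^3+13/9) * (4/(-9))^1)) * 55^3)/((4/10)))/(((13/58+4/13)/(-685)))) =13022853523794247219/1746756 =7455450860792.38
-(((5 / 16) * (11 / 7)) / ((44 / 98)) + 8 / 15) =-781 / 480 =-1.63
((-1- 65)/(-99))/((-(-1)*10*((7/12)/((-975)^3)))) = -741487500/7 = -105926785.71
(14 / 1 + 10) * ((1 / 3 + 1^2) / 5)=32 / 5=6.40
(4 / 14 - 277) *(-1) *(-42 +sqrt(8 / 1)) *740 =-8600280 +2866760 *sqrt(2) / 7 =-8021107.02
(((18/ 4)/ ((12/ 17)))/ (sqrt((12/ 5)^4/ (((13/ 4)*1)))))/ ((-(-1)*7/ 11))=4675*sqrt(13)/ 5376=3.14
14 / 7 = 2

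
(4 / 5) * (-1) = -4 / 5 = -0.80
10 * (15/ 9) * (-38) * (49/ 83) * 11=-1024100/ 249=-4112.85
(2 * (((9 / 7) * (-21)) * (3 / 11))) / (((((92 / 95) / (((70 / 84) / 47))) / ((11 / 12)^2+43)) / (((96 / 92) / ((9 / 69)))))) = -8996025 / 95128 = -94.57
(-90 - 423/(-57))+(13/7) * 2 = -10489/133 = -78.86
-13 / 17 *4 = -52 / 17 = -3.06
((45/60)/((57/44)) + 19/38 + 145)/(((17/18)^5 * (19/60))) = 314669759040/512568377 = 613.91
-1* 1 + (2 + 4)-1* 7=-2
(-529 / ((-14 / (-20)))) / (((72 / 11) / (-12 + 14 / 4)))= 494615 / 504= 981.38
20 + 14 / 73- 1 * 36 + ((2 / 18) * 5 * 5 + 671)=432286 / 657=657.97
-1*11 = -11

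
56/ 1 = 56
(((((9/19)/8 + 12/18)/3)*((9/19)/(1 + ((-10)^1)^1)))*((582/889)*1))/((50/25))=-32107/7702296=-0.00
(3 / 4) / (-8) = -3 / 32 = -0.09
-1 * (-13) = 13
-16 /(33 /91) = -1456 /33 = -44.12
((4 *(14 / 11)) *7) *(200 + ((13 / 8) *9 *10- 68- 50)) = 8134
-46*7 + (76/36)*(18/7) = -2216/7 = -316.57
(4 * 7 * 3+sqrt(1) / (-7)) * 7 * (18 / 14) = 754.71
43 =43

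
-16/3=-5.33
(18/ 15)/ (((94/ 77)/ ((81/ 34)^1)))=18711/ 7990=2.34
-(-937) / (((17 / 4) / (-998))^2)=14932091968 / 289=51668138.30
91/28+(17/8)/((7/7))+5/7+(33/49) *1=6.76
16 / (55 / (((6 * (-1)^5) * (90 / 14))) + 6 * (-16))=-864 / 5261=-0.16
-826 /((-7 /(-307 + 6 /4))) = -36049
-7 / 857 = -0.01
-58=-58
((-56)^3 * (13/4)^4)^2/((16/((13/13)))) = 95969903594929/4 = 23992475898732.25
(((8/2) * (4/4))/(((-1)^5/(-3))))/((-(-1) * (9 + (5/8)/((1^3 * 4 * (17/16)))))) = 408/311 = 1.31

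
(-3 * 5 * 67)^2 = 1010025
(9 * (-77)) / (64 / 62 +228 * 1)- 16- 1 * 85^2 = -51432583 / 7100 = -7244.03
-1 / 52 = -0.02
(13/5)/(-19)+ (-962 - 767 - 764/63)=-10421464/5985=-1741.26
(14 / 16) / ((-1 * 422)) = -7 / 3376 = -0.00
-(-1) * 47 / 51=47 / 51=0.92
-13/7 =-1.86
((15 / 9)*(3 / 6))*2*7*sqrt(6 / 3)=35*sqrt(2) / 3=16.50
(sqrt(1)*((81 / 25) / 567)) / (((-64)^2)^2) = 1 / 2936012800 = 0.00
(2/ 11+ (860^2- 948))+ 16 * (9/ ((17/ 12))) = 138146966/ 187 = 738753.83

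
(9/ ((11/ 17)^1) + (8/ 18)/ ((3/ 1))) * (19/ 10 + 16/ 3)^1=181195/ 1782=101.68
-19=-19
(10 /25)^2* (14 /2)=28 /25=1.12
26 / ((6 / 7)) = 91 / 3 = 30.33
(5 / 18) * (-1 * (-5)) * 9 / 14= 25 / 28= 0.89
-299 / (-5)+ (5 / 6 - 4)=1699 / 30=56.63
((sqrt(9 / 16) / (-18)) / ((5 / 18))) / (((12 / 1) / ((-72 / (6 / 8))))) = 6 / 5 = 1.20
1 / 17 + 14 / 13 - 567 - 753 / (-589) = -73491571 / 130169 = -564.59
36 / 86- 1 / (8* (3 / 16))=-32 / 129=-0.25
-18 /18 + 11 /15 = -4 /15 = -0.27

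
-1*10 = -10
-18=-18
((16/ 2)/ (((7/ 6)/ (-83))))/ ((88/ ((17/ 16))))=-4233/ 616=-6.87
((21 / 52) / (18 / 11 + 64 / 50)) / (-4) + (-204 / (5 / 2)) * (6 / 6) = -68089803 / 834080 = -81.63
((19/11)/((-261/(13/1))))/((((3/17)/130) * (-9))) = 545870/77517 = 7.04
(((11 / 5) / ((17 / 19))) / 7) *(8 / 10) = 836 / 2975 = 0.28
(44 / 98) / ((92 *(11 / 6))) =3 / 1127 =0.00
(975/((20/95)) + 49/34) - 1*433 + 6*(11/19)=5430489/1292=4203.16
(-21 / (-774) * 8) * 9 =84 / 43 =1.95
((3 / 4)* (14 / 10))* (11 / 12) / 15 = 77 / 1200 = 0.06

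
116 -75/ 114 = 4383/ 38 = 115.34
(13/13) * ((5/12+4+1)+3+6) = 173/12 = 14.42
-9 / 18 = -1 / 2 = -0.50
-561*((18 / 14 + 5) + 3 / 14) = -7293 / 2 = -3646.50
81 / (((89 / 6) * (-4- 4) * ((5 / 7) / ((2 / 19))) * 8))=-1701 / 135280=-0.01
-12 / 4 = -3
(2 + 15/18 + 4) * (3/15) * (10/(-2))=-41/6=-6.83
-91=-91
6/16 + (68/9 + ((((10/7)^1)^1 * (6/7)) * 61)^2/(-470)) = -32012683/8124984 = -3.94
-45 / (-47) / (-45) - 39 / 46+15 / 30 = -399 / 1081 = -0.37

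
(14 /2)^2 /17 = 49 /17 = 2.88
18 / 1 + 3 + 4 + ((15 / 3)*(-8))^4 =2560025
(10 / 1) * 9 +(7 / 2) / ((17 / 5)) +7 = 3333 / 34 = 98.03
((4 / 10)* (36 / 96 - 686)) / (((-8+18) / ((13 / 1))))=-14261 / 40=-356.52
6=6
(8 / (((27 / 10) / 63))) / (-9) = -20.74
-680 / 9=-75.56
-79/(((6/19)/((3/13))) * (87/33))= -16511/754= -21.90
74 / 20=37 / 10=3.70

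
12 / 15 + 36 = 184 / 5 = 36.80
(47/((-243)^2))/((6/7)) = 329/354294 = 0.00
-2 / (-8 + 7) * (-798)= -1596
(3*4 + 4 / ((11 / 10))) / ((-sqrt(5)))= -172*sqrt(5) / 55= -6.99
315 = 315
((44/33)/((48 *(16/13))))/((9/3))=13/1728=0.01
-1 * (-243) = 243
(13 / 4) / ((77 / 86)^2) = 24037 / 5929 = 4.05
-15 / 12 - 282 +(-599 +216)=-2665 / 4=-666.25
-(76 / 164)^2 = -361 / 1681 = -0.21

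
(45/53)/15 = 3/53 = 0.06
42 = 42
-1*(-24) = 24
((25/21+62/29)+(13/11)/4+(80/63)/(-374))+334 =461390779/1366596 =337.62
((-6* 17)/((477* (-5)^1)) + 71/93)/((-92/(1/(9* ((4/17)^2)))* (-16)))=1914047/1741317120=0.00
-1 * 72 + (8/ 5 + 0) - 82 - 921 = -5367/ 5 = -1073.40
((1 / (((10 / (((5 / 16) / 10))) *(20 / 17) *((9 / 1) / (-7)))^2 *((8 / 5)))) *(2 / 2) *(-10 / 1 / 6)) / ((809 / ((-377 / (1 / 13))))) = 69403061 / 2576705126400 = 0.00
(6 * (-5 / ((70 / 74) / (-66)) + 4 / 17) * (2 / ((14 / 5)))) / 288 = 103855 / 19992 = 5.19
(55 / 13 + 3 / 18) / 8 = 343 / 624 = 0.55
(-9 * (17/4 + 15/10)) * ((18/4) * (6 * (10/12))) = -1164.38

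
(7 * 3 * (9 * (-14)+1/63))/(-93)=28.45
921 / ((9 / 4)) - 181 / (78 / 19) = 28489 / 78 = 365.24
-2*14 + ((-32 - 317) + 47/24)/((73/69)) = -207919/584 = -356.03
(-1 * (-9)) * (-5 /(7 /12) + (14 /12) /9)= -3191 /42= -75.98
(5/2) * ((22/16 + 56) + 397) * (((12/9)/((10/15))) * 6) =54525/4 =13631.25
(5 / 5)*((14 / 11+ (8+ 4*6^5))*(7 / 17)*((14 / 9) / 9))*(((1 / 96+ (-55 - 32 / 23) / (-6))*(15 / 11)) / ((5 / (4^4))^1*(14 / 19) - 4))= -29420264734000 / 4127269707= -7128.26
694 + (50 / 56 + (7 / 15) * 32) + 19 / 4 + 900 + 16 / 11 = 3733031 / 2310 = 1616.03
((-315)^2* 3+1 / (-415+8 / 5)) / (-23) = -615294220 / 47541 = -12942.39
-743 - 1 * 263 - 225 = -1231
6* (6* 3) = 108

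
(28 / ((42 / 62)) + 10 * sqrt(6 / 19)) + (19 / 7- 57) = -272 / 21 + 10 * sqrt(114) / 19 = -7.33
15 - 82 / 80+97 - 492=-381.02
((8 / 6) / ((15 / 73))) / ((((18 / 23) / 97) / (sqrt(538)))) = 18654.71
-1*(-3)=3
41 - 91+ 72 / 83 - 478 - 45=-572.13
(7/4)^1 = 7/4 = 1.75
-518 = -518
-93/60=-31/20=-1.55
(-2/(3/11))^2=484/9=53.78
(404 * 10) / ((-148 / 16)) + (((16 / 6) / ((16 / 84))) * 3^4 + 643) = 49589 / 37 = 1340.24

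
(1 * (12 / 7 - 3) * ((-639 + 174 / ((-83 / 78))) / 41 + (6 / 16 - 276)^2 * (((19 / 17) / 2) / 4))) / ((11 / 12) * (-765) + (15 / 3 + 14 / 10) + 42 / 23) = 324766632188115 / 16524370814336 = 19.65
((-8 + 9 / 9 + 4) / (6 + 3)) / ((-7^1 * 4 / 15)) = 5 / 28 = 0.18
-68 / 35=-1.94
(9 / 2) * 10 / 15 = 3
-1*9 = -9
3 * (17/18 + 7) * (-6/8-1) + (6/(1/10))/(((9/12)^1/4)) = 6679/24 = 278.29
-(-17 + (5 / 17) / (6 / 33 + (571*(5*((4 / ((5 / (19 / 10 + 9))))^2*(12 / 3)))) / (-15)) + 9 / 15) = 1664421496669 / 101489084210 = 16.40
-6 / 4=-3 / 2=-1.50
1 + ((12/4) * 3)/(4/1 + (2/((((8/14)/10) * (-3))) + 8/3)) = -4/5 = -0.80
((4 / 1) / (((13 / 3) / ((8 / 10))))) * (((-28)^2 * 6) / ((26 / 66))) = 7451136 / 845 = 8817.91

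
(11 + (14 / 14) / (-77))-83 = -5545 / 77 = -72.01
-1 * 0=0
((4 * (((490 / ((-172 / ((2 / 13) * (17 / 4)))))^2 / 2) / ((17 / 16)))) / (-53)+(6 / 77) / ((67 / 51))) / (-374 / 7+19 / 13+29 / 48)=262124558016 / 210647108535721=0.00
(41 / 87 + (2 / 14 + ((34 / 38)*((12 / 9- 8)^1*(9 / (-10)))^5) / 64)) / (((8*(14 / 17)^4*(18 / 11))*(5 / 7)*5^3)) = 2324381161421 / 11430296640000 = 0.20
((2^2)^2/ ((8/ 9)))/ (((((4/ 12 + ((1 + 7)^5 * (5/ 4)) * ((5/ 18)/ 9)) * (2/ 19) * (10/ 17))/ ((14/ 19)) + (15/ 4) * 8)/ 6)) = 260253/ 328360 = 0.79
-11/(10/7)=-77/10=-7.70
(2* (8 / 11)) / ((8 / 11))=2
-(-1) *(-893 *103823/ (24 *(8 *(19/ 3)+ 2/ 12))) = -92713939/ 1220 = -75995.03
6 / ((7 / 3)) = 18 / 7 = 2.57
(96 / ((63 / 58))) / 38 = 928 / 399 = 2.33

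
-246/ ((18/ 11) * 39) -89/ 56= -35669/ 6552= -5.44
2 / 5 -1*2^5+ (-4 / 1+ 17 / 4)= -627 / 20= -31.35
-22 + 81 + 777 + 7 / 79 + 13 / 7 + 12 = 470020 / 553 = 849.95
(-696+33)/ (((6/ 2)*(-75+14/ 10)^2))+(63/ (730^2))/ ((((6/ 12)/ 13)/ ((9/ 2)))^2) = 1.58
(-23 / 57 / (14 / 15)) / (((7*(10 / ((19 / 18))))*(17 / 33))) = -253 / 19992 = -0.01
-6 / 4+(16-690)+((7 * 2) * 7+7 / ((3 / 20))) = -3185 / 6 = -530.83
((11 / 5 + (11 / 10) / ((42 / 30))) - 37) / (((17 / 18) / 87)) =-3133.32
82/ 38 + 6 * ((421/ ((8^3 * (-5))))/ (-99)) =1739839/ 802560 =2.17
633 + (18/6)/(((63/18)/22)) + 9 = 4626/7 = 660.86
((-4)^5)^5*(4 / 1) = -4503599627370496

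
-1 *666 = -666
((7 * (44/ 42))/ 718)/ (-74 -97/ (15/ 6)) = -55/ 607428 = -0.00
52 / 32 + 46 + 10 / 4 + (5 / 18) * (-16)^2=8729 / 72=121.24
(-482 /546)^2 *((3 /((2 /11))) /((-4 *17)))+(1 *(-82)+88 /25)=-6644879651 /84466200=-78.67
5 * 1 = 5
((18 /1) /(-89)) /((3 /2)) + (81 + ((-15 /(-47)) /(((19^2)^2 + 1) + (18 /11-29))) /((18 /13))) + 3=83.87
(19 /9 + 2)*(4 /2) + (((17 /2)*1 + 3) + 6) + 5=553 /18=30.72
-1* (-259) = 259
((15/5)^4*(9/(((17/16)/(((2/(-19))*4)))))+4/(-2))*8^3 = -48106496/323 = -148936.52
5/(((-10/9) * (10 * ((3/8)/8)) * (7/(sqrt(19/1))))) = -48 * sqrt(19)/35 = -5.98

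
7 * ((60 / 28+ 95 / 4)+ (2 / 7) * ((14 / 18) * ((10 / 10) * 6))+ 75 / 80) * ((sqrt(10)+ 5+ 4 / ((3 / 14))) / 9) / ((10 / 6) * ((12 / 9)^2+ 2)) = 9463 * sqrt(10) / 2720+ 671873 / 8160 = 93.34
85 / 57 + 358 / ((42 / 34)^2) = 1978273 / 8379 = 236.10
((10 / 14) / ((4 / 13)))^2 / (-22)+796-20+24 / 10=67108091 / 86240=778.16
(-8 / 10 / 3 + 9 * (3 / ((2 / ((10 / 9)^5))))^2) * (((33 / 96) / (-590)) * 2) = -34217162023 / 507951307800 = -0.07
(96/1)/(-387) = -32/129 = -0.25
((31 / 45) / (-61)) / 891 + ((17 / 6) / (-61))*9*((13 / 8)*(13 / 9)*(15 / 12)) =-191990209 / 156530880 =-1.23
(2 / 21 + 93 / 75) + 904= 905.34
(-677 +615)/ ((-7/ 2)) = 17.71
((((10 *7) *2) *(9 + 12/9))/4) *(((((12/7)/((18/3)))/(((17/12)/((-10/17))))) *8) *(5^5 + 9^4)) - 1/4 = -3843405089/1156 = -3324744.89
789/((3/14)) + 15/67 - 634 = 204231/67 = 3048.22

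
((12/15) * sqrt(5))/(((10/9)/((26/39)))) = 12 * sqrt(5)/25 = 1.07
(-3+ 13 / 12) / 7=-23 / 84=-0.27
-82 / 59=-1.39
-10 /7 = -1.43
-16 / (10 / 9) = -72 / 5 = -14.40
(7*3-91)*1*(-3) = 210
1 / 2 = 0.50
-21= -21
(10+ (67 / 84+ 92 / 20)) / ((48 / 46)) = 148741 / 10080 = 14.76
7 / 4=1.75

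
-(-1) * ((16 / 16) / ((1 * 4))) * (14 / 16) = 7 / 32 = 0.22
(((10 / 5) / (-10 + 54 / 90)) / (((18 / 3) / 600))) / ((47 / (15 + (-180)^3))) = 2640101.86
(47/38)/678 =47/25764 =0.00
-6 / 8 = -3 / 4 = -0.75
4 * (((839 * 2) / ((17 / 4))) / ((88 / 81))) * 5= 1359180 / 187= 7268.34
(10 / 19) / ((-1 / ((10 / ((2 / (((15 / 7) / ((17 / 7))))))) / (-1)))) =750 / 323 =2.32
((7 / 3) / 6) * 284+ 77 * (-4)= -1778 / 9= -197.56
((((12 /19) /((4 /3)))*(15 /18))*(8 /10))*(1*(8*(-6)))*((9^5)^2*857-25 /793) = -682451183722745088 /15067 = -45294430458800.36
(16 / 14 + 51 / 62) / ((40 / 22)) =9383 / 8680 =1.08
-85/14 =-6.07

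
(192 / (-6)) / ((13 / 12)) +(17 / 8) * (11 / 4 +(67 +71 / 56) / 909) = -124595299 / 5294016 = -23.54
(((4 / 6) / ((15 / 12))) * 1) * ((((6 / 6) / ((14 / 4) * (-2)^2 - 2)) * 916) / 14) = 916 / 315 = 2.91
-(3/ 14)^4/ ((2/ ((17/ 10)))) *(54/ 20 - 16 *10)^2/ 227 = -3407151033/ 17440864000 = -0.20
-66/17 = -3.88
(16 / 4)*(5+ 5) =40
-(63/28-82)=319/4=79.75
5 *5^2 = 125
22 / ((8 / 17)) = 46.75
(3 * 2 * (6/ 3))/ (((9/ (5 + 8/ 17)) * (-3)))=-124/ 51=-2.43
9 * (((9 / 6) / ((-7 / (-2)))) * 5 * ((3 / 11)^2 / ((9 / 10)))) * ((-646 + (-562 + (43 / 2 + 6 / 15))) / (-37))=1601235 / 31339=51.09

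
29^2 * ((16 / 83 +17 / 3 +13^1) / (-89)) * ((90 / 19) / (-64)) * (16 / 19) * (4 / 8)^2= 2.78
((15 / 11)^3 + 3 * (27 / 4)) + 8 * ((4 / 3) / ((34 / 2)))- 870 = -229868651 / 271524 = -846.59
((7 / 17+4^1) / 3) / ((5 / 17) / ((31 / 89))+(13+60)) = 775 / 38916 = 0.02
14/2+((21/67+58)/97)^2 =7.36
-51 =-51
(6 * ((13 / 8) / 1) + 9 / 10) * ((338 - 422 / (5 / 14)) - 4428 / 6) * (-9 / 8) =3789909 / 200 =18949.54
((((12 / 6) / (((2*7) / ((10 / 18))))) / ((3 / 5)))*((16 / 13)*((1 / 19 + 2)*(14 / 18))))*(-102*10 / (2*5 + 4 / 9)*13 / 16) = -55250 / 2679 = -20.62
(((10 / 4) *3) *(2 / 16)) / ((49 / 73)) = 1095 / 784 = 1.40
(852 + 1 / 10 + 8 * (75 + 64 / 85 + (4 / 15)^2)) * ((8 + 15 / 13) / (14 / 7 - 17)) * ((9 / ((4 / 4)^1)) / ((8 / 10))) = -78112979 / 7800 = -10014.48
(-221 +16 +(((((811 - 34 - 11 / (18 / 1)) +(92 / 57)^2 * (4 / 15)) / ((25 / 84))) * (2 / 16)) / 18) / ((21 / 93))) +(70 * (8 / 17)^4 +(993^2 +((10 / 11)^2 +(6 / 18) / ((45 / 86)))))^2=26133534373653399561462749642887303 / 26877993333371335089000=972302286465.95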